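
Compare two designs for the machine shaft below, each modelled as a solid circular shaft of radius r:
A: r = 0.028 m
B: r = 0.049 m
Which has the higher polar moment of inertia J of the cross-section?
Model: a solid circular shaft of radius r, so J = (π·r^4) / 2 (SI units).
  A: J = (π × 0.028^4) / 2 = 9.655 × 10⁻⁷ m⁴
  B: J = (π × 0.049^4) / 2 = 9.055 × 10⁻⁶ m⁴
9.055 × 10⁻⁶ m⁴ > 9.655 × 10⁻⁷ m⁴, so B is larger.
Final answer: B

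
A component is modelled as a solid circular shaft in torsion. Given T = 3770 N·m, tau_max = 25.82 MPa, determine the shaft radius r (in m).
Model: a solid circular shaft in torsion, so tau_max = (2·T) / (π·r^3).
Solve for r: r = ((2·T) / (π·tau_max))^(1/3).
Convert to SI units:
  tau_max = 25.82 MPa = 2.582 × 10⁷ Pa
Substitute:
  r = ((2 × 3770) / (π × (2.582 × 10⁷)))^(1/3)
  r = 0.0453 m
Final answer: r = 0.0453 m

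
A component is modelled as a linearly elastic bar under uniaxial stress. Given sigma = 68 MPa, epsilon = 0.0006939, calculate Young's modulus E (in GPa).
Model: a linearly elastic bar under uniaxial stress, so epsilon = sigma / E.
Solve for E: E = sigma / epsilon.
Convert to SI units:
  sigma = 68 MPa = 6.8 × 10⁷ Pa
Substitute:
  E = (6.8 × 10⁷) / 0.0006939
  E = 9.8 × 10¹⁰ Pa
Convert: E = 9.8 × 10¹⁰ Pa = 98 GPa
Final answer: E = 98 GPa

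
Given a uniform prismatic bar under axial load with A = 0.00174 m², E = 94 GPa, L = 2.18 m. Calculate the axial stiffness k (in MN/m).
Model: a uniform prismatic bar under axial load, so k = (A·E) / L.
Convert to SI units:
  E = 94 GPa = 9.4 × 10¹⁰ Pa
Substitute:
  k = (0.00174 × (9.4 × 10¹⁰)) / 2.18
  k = 7.503 × 10⁷ N/m
Convert: k = 7.503 × 10⁷ N/m = 75.03 MN/m
Final answer: k = 75.03 MN/m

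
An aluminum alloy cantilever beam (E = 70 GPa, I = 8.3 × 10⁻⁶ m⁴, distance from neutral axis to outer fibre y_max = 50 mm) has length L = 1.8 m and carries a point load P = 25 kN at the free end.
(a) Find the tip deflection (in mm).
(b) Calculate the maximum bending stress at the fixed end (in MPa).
(a) Tip deflection of a cantilever with an end point load: δ = P·L^3 / (3·E·I). Convert P = 25 kN = 25000 N, E = 70 GPa = 7 × 10¹⁰ Pa.
  δ = (25000 × 1.8^3) / (3 × (7 × 10¹⁰) × (8.3 × 10⁻⁶)) = 0.08365 m = 83.65 mm
(b) Maximum bending moment at the fixed end: M = P·L = 25000 × 1.8 = 45000 N·m. Convert y_max = 50 mm = 0.05 m.
  σ = M·y_max / I = (45000 × 0.05) / (8.3 × 10⁻⁶) = 2.711 × 10⁸ Pa = 271.1 MPa
Final answer: (a) δ = 83.65 mm, (b) σ = 271.1 MPa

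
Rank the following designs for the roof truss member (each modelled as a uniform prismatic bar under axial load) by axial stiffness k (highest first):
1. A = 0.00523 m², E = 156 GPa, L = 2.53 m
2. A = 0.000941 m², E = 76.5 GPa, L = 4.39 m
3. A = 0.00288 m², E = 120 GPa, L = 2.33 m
Model: a uniform prismatic bar under axial load, so k = (A·E) / L (SI units).
  Case 1: k = (0.00523 × (1.56 × 10¹¹)) / 2.53 = 3.225 × 10⁸ N/m = 322.5 MN/m
  Case 2: k = (0.000941 × (7.65 × 10¹⁰)) / 4.39 = 1.64 × 10⁷ N/m = 16.4 MN/m
  Case 3: k = (0.00288 × (1.2 × 10¹¹)) / 2.33 = 1.483 × 10⁸ N/m = 148.3 MN/m
Ordering: 322.5 MN/m (case 1) > 148.3 MN/m (case 3) > 16.4 MN/m (case 2)
Final answer: 1, 3, 2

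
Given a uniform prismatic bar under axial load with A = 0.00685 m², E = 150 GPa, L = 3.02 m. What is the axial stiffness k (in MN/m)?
Model: a uniform prismatic bar under axial load, so k = (A·E) / L.
Convert to SI units:
  E = 150 GPa = 1.5 × 10¹¹ Pa
Substitute:
  k = (0.00685 × (1.5 × 10¹¹)) / 3.02
  k = 3.402 × 10⁸ N/m
Convert: k = 3.402 × 10⁸ N/m = 340.2 MN/m
Final answer: k = 340.2 MN/m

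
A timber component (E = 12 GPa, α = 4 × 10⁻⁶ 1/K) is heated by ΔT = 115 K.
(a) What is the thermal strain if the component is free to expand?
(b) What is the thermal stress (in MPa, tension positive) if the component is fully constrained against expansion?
(a) Free thermal strain ε_th = α·ΔT = (4 × 10⁻⁶) × 115 = 0.00046
(b) Fully constrained, the expansion is suppressed, so σ = -E·α·ΔT. Convert E = 12 GPa = 1.2 × 10¹⁰ Pa.
  σ = -(1.2 × 10¹⁰) × (4 × 10⁻⁶) × 115 = -5.52 × 10⁶ Pa = -5.52 MPa (compressive)
Final answer: (a) ε_th = 0.00046, (b) σ = -5.52 MPa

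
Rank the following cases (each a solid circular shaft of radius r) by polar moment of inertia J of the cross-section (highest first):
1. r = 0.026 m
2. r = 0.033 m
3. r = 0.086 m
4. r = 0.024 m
Model: a solid circular shaft of radius r, so J = (π·r^4) / 2 (SI units).
  Case 1: J = (π × 0.026^4) / 2 = 7.178 × 10⁻⁷ m⁴
  Case 2: J = (π × 0.033^4) / 2 = 1.863 × 10⁻⁶ m⁴
  Case 3: J = (π × 0.086^4) / 2 = 8.592 × 10⁻⁵ m⁴
  Case 4: J = (π × 0.024^4) / 2 = 5.212 × 10⁻⁷ m⁴
Ordering: 8.592 × 10⁻⁵ m⁴ (case 3) > 1.863 × 10⁻⁶ m⁴ (case 2) > 7.178 × 10⁻⁷ m⁴ (case 1) > 5.212 × 10⁻⁷ m⁴ (case 4)
Final answer: 3, 2, 1, 4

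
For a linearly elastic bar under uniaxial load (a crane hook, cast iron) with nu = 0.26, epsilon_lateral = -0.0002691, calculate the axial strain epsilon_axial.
Model: a linearly elastic bar under uniaxial load, so epsilon_lateral = -nu·epsilon_axial.
Solve for epsilon_axial: epsilon_axial = -epsilon_lateral / nu.
Substitute:
  epsilon_axial = -(-0.0002691) / 0.26
  epsilon_axial = 0.001035
Final answer: epsilon_axial = 0.001035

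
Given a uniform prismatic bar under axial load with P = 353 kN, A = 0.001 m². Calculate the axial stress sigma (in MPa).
Model: a uniform prismatic bar under axial load, so sigma = P / A.
Convert to SI units:
  P = 353 kN = 353000 N
Substitute:
  sigma = 353000 / 0.001
  sigma = 3.53 × 10⁸ Pa
Convert: sigma = 3.53 × 10⁸ Pa = 353 MPa
Final answer: sigma = 353 MPa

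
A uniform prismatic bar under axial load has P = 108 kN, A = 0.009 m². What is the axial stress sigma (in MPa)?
Model: a uniform prismatic bar under axial load, so sigma = P / A.
Convert to SI units:
  P = 108 kN = 108000 N
Substitute:
  sigma = 108000 / 0.009
  sigma = 1.2 × 10⁷ Pa
Convert: sigma = 1.2 × 10⁷ Pa = 12 MPa
Final answer: sigma = 12 MPa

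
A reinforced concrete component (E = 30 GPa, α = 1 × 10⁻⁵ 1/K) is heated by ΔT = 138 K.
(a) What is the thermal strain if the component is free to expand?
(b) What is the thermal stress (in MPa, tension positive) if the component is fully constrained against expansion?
(a) Free thermal strain ε_th = α·ΔT = (1 × 10⁻⁵) × 138 = 0.00138
(b) Fully constrained, the expansion is suppressed, so σ = -E·α·ΔT. Convert E = 30 GPa = 3 × 10¹⁰ Pa.
  σ = -(3 × 10¹⁰) × (1 × 10⁻⁵) × 138 = -4.14 × 10⁷ Pa = -41.4 MPa (compressive)
Final answer: (a) ε_th = 0.00138, (b) σ = -41.4 MPa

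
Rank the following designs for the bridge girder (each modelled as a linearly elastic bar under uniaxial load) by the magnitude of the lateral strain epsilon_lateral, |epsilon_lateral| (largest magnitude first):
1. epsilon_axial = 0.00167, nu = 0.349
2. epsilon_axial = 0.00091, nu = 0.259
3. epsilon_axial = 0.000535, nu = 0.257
Model: a linearly elastic bar under uniaxial load, so epsilon_lateral = -nu·epsilon_axial (SI units).
  Case 1: epsilon_lateral = -(0.349 × 0.00167) = -0.0005828
  Case 2: epsilon_lateral = -(0.259 × 0.00091) = -0.0002357
  Case 3: epsilon_lateral = -(0.257 × 0.000535) = -0.0001375
Ordering by |epsilon_lateral|: 0.0005828 (case 1) > 0.0002357 (case 2) > 0.0001375 (case 3)
Final answer: 1, 2, 3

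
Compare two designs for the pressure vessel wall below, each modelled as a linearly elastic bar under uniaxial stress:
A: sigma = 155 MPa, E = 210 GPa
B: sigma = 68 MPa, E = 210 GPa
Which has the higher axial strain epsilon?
Model: a linearly elastic bar under uniaxial stress, so epsilon = sigma / E (SI units).
  A: epsilon = (1.55 × 10⁸) / (2.1 × 10¹¹) = 0.0007381
  B: epsilon = (6.8 × 10⁷) / (2.1 × 10¹¹) = 0.0003238
0.0007381 > 0.0003238, so A is larger.
Final answer: A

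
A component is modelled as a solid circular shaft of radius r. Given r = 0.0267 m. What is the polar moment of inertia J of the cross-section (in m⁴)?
Model: a solid circular shaft of radius r, so J = (π·r^4) / 2.
Substitute:
  J = (π × 0.0267^4) / 2
  J = 7.983 × 10⁻⁷ m⁴
Final answer: J = 7.983 × 10⁻⁷ m⁴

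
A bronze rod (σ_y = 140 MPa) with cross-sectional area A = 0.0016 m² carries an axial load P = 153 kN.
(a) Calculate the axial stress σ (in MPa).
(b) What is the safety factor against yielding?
(a) Axial stress σ = P/A. Convert P = 153 kN = 153000 N.
  σ = 153000 / 0.0016 = 9.562 × 10⁷ Pa = 95.62 MPa
(b) Safety factor SF = σ_y/σ = 140 / 95.62 = 1.464
Final answer: (a) σ = 95.62 MPa, (b) SF = 1.464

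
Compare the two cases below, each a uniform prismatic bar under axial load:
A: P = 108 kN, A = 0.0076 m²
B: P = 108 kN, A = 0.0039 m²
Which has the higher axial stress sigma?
Model: a uniform prismatic bar under axial load, so sigma = P / A (SI units).
  A: sigma = 108000 / 0.0076 = 1.421 × 10⁷ Pa = 14.21 MPa
  B: sigma = 108000 / 0.0039 = 2.769 × 10⁷ Pa = 27.69 MPa
27.69 MPa > 14.21 MPa, so B is larger.
Final answer: B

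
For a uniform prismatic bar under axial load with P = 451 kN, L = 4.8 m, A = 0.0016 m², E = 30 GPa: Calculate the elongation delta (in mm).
Model: a uniform prismatic bar under axial load, so delta = (P·L) / (A·E).
Convert to SI units:
  P = 451 kN = 451000 N
  E = 30 GPa = 3 × 10¹⁰ Pa
Substitute:
  delta = (451000 × 4.8) / (0.0016 × (3 × 10¹⁰))
  delta = 0.0451 m
Convert: delta = 0.0451 m = 45.1 mm
Final answer: delta = 45.1 mm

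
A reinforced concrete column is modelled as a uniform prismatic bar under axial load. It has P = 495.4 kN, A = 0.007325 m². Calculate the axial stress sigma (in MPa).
Model: a uniform prismatic bar under axial load, so sigma = P / A.
Convert to SI units:
  P = 495.4 kN = 495400 N
Substitute:
  sigma = 495400 / 0.007325
  sigma = 6.763 × 10⁷ Pa
Convert: sigma = 6.763 × 10⁷ Pa = 67.63 MPa
Final answer: sigma = 67.63 MPa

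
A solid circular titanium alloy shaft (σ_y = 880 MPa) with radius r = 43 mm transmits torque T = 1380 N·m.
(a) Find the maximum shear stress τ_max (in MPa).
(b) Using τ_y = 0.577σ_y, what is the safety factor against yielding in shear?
(a) For a solid circular shaft, τ_max = T·r/J with J = π·r^4/2, i.e. τ_max = 2·T / (π·r^3). Convert r = 43 mm = 0.043 m.
  τ_max = (2 × 1380) / (π × 0.043^3) = 1.105 × 10⁷ Pa = 11.05 MPa
(b) τ_y = 0.577 × 880 = 507.76 MPa
  SF = τ_y/τ_max = 507.76 / 11.05 = 45.95
Final answer: (a) τ_max = 11.05 MPa, (b) SF = 45.95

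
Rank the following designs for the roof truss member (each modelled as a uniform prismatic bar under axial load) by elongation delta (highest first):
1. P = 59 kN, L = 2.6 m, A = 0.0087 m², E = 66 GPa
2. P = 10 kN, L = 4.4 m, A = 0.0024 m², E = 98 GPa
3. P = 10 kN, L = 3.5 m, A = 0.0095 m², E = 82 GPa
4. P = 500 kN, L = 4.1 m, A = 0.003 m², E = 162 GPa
Model: a uniform prismatic bar under axial load, so delta = (P·L) / (A·E) (SI units).
  Case 1: delta = (59000 × 2.6) / (0.0087 × (6.6 × 10¹⁰)) = 0.0002672 m = 0.2672 mm
  Case 2: delta = (10000 × 4.4) / (0.0024 × (9.8 × 10¹⁰)) = 0.0001871 m = 0.1871 mm
  Case 3: delta = (10000 × 3.5) / (0.0095 × (8.2 × 10¹⁰)) = 4.493 × 10⁻⁵ m = 0.04493 mm
  Case 4: delta = (500000 × 4.1) / (0.003 × (1.62 × 10¹¹)) = 0.004218 m = 4.218 mm
Ordering: 4.218 mm (case 4) > 0.2672 mm (case 1) > 0.1871 mm (case 2) > 0.04493 mm (case 3)
Final answer: 4, 1, 2, 3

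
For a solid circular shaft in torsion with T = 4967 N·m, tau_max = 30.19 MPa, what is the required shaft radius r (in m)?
Model: a solid circular shaft in torsion, so tau_max = (2·T) / (π·r^3).
Solve for r: r = ((2·T) / (π·tau_max))^(1/3).
Convert to SI units:
  tau_max = 30.19 MPa = 3.019 × 10⁷ Pa
Substitute:
  r = ((2 × 4967) / (π × (3.019 × 10⁷)))^(1/3)
  r = 0.04714 m
Final answer: r = 0.04714 m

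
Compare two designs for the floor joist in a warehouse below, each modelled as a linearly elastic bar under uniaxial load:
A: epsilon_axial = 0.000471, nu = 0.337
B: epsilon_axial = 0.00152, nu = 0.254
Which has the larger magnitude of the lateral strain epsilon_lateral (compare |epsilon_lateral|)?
Model: a linearly elastic bar under uniaxial load, so epsilon_lateral = -nu·epsilon_axial (SI units).
  A: epsilon_lateral = -(0.337 × 0.000471) = -0.0001587
  B: epsilon_lateral = -(0.254 × 0.00152) = -0.0003861
|epsilon_lateral|: A = 0.0001587, B = 0.0003861, so B is larger in magnitude.
Final answer: B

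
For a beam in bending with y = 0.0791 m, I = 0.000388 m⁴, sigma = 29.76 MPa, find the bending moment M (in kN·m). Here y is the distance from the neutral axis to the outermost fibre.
Model: a beam in bending, so sigma = (M·y) / I.
Solve for M: M = (sigma·I) / y.
Convert to SI units:
  sigma = 29.76 MPa = 2.976 × 10⁷ Pa
Substitute:
  M = ((2.976 × 10⁷) × 0.000388) / 0.0791
  M = 146000 N·m
Convert: M = 146000 N·m = 146 kN·m
Final answer: M = 146 kN·m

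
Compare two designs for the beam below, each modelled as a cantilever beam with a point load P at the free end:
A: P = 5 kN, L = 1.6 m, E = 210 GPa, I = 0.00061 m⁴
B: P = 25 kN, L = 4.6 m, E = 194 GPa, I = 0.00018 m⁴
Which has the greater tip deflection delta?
Model: a cantilever beam with a point load P at the free end, so delta = (P·L^3) / (3·E·I) (SI units).
  A: delta = (5000 × 1.6^3) / (3 × (2.1 × 10¹¹) × 0.00061) = 5.329 × 10⁻⁵ m = 0.05329 mm
  B: delta = (25000 × 4.6^3) / (3 × (1.94 × 10¹¹) × 0.00018) = 0.02323 m = 23.23 mm
23.23 mm > 0.05329 mm, so B is larger.
Final answer: B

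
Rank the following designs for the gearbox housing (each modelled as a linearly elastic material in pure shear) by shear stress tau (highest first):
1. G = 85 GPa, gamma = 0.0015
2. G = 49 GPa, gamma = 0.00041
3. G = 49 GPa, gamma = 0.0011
Model: a linearly elastic material in pure shear, so tau = G·gamma (SI units).
  Case 1: tau = (8.5 × 10¹⁰) × 0.0015 = 1.275 × 10⁸ Pa = 127.5 MPa
  Case 2: tau = (4.9 × 10¹⁰) × 0.00041 = 2.009 × 10⁷ Pa = 20.09 MPa
  Case 3: tau = (4.9 × 10¹⁰) × 0.0011 = 5.39 × 10⁷ Pa = 53.9 MPa
Ordering: 127.5 MPa (case 1) > 53.9 MPa (case 3) > 20.09 MPa (case 2)
Final answer: 1, 3, 2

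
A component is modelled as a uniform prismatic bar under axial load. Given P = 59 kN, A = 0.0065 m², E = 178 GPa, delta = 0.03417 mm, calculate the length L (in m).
Model: a uniform prismatic bar under axial load, so delta = (P·L) / (A·E).
Solve for L: L = (delta·A·E) / P.
Convert to SI units:
  P = 59 kN = 59000 N
  E = 178 GPa = 1.78 × 10¹¹ Pa
  delta = 0.03417 mm = 3.417 × 10⁻⁵ m
Substitute:
  L = ((3.417 × 10⁻⁵) × 0.0065 × (1.78 × 10¹¹)) / 59000
  L = 0.6701 m
Final answer: L = 0.6701 m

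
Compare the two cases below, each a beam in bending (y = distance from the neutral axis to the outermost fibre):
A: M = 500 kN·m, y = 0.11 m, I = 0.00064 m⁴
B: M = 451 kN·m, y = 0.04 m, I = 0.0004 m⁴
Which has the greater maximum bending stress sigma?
Model: a beam in bending (y = distance from the neutral axis to the outermost fibre), so sigma = (M·y) / I (SI units).
  A: sigma = (500000 × 0.11) / 0.00064 = 8.594 × 10⁷ Pa = 85.94 MPa
  B: sigma = (451000 × 0.04) / 0.0004 = 4.51 × 10⁷ Pa = 45.1 MPa
85.94 MPa > 45.1 MPa, so A is larger.
Final answer: A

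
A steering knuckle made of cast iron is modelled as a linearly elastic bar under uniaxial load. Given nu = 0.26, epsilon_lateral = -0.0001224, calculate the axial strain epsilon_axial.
Model: a linearly elastic bar under uniaxial load, so epsilon_lateral = -nu·epsilon_axial.
Solve for epsilon_axial: epsilon_axial = -epsilon_lateral / nu.
Substitute:
  epsilon_axial = -(-0.0001224) / 0.26
  epsilon_axial = 0.0004708
Final answer: epsilon_axial = 0.0004708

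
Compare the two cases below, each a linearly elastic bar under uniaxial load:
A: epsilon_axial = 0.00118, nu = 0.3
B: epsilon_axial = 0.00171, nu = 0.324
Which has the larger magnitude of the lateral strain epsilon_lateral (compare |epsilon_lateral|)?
Model: a linearly elastic bar under uniaxial load, so epsilon_lateral = -nu·epsilon_axial (SI units).
  A: epsilon_lateral = -(0.3 × 0.00118) = -0.000354
  B: epsilon_lateral = -(0.324 × 0.00171) = -0.000554
|epsilon_lateral|: A = 0.000354, B = 0.000554, so B is larger in magnitude.
Final answer: B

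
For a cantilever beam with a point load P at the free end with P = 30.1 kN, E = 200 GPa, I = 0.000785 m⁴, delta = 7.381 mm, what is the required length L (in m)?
Model: a cantilever beam with a point load P at the free end, so delta = (P·L^3) / (3·E·I).
Solve for L: L = ((3·delta·E·I) / P)^(1/3).
Convert to SI units:
  P = 30.1 kN = 30100 N
  E = 200 GPa = 2 × 10¹¹ Pa
  delta = 7.381 mm = 0.007381 m
Substitute:
  L = ((3 × 0.007381 × (2 × 10¹¹) × 0.000785) / 30100)^(1/3)
  L = 4.87 m
Final answer: L = 4.87 m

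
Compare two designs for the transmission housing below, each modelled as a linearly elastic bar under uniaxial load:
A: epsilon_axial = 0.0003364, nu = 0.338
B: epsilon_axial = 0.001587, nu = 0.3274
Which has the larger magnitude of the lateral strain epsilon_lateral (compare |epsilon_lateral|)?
Model: a linearly elastic bar under uniaxial load, so epsilon_lateral = -nu·epsilon_axial (SI units).
  A: epsilon_lateral = -(0.338 × 0.0003364) = -0.0001137
  B: epsilon_lateral = -(0.3274 × 0.001587) = -0.0005196
|epsilon_lateral|: A = 0.0001137, B = 0.0005196, so B is larger in magnitude.
Final answer: B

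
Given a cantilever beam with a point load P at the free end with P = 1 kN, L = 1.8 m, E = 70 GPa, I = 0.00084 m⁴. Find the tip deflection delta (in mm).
Model: a cantilever beam with a point load P at the free end, so delta = (P·L^3) / (3·E·I).
Convert to SI units:
  P = 1 kN = 1000 N
  E = 70 GPa = 7 × 10¹⁰ Pa
Substitute:
  delta = (1000 × 1.8^3) / (3 × (7 × 10¹⁰) × 0.00084)
  delta = 3.306 × 10⁻⁵ m
Convert: delta = 3.306 × 10⁻⁵ m = 0.03306 mm
Final answer: delta = 0.03306 mm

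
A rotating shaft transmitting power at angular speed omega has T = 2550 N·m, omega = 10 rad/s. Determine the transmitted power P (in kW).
Model: a rotating shaft transmitting power at angular speed omega, so P = T·omega.
Substitute:
  P = 2550 × 10
  P = 25500 W
Convert: P = 25500 W = 25.5 kW
Final answer: P = 25.5 kW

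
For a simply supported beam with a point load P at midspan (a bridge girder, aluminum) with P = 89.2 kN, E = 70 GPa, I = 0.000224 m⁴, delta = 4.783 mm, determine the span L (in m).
Model: a simply supported beam with a point load P at midspan, so delta = (P·L^3) / (48·E·I).
Solve for L: L = ((48·delta·E·I) / P)^(1/3).
Convert to SI units:
  P = 89.2 kN = 89200 N
  E = 70 GPa = 7 × 10¹⁰ Pa
  delta = 4.783 mm = 0.004783 m
Substitute:
  L = ((48 × 0.004783 × (7 × 10¹⁰) × 0.000224) / 89200)^(1/3)
  L = 3.43 m
Final answer: L = 3.43 m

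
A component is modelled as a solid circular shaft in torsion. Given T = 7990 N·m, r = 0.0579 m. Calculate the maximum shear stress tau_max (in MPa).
Model: a solid circular shaft in torsion, so tau_max = (2·T) / (π·r^3).
Substitute:
  tau_max = (2 × 7990) / (π × 0.0579^3)
  tau_max = 2.621 × 10⁷ Pa
Convert: tau_max = 2.621 × 10⁷ Pa = 26.21 MPa
Final answer: tau_max = 26.21 MPa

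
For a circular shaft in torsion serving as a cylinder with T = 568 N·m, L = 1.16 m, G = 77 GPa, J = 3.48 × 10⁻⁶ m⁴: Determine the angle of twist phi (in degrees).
Model: a circular shaft in torsion, so phi = (T·L) / (G·J).
Convert to SI units:
  G = 77 GPa = 7.7 × 10¹⁰ Pa
Substitute:
  phi = (568 × 1.16) / ((7.7 × 10¹⁰) × (3.48 × 10⁻⁶))
  phi = 0.002459 rad
Convert to degrees: phi = 0.002459 × 180/π = 0.1409°
Final answer: phi = 0.1409°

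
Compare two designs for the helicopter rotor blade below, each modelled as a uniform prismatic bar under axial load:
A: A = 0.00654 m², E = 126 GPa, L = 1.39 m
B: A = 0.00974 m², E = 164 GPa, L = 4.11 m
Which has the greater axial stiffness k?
Model: a uniform prismatic bar under axial load, so k = (A·E) / L (SI units).
  A: k = (0.00654 × (1.26 × 10¹¹)) / 1.39 = 5.928 × 10⁸ N/m = 592.8 MN/m
  B: k = (0.00974 × (1.64 × 10¹¹)) / 4.11 = 3.887 × 10⁸ N/m = 388.7 MN/m
592.8 MN/m > 388.7 MN/m, so A is larger.
Final answer: A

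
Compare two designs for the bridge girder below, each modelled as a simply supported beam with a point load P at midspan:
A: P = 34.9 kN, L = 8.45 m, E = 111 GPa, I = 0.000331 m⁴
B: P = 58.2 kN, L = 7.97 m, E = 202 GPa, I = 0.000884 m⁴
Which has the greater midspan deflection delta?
Model: a simply supported beam with a point load P at midspan, so delta = (P·L^3) / (48·E·I) (SI units).
  A: delta = (34900 × 8.45^3) / (48 × (1.11 × 10¹¹) × 0.000331) = 0.01194 m = 11.94 mm
  B: delta = (58200 × 7.97^3) / (48 × (2.02 × 10¹¹) × 0.000884) = 0.003438 m = 3.438 mm
11.94 mm > 3.438 mm, so A is larger.
Final answer: A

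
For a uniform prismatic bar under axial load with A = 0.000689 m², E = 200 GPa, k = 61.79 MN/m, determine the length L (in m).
Model: a uniform prismatic bar under axial load, so k = (A·E) / L.
Solve for L: L = (A·E) / k.
Convert to SI units:
  E = 200 GPa = 2 × 10¹¹ Pa
  k = 61.79 MN/m = 6.179 × 10⁷ N/m
Substitute:
  L = (0.000689 × (2 × 10¹¹)) / (6.179 × 10⁷)
  L = 2.23 m
Final answer: L = 2.23 m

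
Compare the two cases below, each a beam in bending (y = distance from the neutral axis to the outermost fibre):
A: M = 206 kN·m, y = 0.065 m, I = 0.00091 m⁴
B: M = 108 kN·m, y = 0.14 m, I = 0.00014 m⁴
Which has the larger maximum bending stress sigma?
Model: a beam in bending (y = distance from the neutral axis to the outermost fibre), so sigma = (M·y) / I (SI units).
  A: sigma = (206000 × 0.065) / 0.00091 = 1.471 × 10⁷ Pa = 14.71 MPa
  B: sigma = (108000 × 0.14) / 0.00014 = 1.08 × 10⁸ Pa = 108 MPa
108 MPa > 14.71 MPa, so B is larger.
Final answer: B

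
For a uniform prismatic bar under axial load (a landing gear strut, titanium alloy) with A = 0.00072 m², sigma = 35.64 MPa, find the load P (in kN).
Model: a uniform prismatic bar under axial load, so sigma = P / A.
Solve for P: P = sigma·A.
Convert to SI units:
  sigma = 35.64 MPa = 3.564 × 10⁷ Pa
Substitute:
  P = (3.564 × 10⁷) × 0.00072
  P = 25660 N
Convert: P = 25660 N = 25.66 kN
Final answer: P = 25.66 kN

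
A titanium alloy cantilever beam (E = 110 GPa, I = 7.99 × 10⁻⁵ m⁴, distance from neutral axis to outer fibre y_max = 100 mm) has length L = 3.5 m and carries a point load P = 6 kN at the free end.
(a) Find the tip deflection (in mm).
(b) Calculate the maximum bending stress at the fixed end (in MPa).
(a) Tip deflection of a cantilever with an end point load: δ = P·L^3 / (3·E·I). Convert P = 6 kN = 6000 N, E = 110 GPa = 1.1 × 10¹¹ Pa.
  δ = (6000 × 3.5^3) / (3 × (1.1 × 10¹¹) × (7.99 × 10⁻⁵)) = 0.009757 m = 9.757 mm
(b) Maximum bending moment at the fixed end: M = P·L = 6000 × 3.5 = 21000 N·m. Convert y_max = 100 mm = 0.1 m.
  σ = M·y_max / I = (21000 × 0.1) / (7.99 × 10⁻⁵) = 2.628 × 10⁷ Pa = 26.28 MPa
Final answer: (a) δ = 9.757 mm, (b) σ = 26.28 MPa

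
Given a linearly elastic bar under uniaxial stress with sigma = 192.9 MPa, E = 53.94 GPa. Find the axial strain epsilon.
Model: a linearly elastic bar under uniaxial stress, so epsilon = sigma / E.
Convert to SI units:
  sigma = 192.9 MPa = 1.929 × 10⁸ Pa
  E = 53.94 GPa = 5.394 × 10¹⁰ Pa
Substitute:
  epsilon = (1.929 × 10⁸) / (5.394 × 10¹⁰)
  epsilon = 0.003576
Final answer: epsilon = 0.003576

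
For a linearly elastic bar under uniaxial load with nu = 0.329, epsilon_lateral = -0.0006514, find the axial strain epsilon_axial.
Model: a linearly elastic bar under uniaxial load, so epsilon_lateral = -nu·epsilon_axial.
Solve for epsilon_axial: epsilon_axial = -epsilon_lateral / nu.
Substitute:
  epsilon_axial = -(-0.0006514) / 0.329
  epsilon_axial = 0.00198
Final answer: epsilon_axial = 0.00198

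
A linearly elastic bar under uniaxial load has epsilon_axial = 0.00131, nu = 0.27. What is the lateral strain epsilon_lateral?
Model: a linearly elastic bar under uniaxial load, so epsilon_lateral = -nu·epsilon_axial.
Substitute:
  epsilon_lateral = -(0.27 × 0.00131)
  epsilon_lateral = -0.0003537
Final answer: epsilon_lateral = -0.0003537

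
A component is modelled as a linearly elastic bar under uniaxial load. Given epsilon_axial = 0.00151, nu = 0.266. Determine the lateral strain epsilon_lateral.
Model: a linearly elastic bar under uniaxial load, so epsilon_lateral = -nu·epsilon_axial.
Substitute:
  epsilon_lateral = -(0.266 × 0.00151)
  epsilon_lateral = -0.0004017
Final answer: epsilon_lateral = -0.0004017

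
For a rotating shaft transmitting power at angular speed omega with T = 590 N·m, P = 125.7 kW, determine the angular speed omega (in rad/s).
Model: a rotating shaft transmitting power at angular speed omega, so P = T·omega.
Solve for omega: omega = P / T.
Convert to SI units:
  P = 125.7 kW = 125700 W
Substitute:
  omega = 125700 / 590
  omega = 213.1 rad/s
Final answer: omega = 213.1 rad/s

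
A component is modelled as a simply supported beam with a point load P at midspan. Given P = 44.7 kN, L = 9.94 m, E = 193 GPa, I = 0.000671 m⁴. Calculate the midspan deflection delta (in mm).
Model: a simply supported beam with a point load P at midspan, so delta = (P·L^3) / (48·E·I).
Convert to SI units:
  P = 44.7 kN = 44700 N
  E = 193 GPa = 1.93 × 10¹¹ Pa
Substitute:
  delta = (44700 × 9.94^3) / (48 × (1.93 × 10¹¹) × 0.000671)
  delta = 0.007062 m
Convert: delta = 0.007062 m = 7.062 mm
Final answer: delta = 7.062 mm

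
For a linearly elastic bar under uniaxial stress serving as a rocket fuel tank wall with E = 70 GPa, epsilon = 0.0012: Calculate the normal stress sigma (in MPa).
Model: a linearly elastic bar under uniaxial stress, so sigma = E·epsilon.
Convert to SI units:
  E = 70 GPa = 7 × 10¹⁰ Pa
Substitute:
  sigma = (7 × 10¹⁰) × 0.0012
  sigma = 8.4 × 10⁷ Pa
Convert: sigma = 8.4 × 10⁷ Pa = 84 MPa
Final answer: sigma = 84 MPa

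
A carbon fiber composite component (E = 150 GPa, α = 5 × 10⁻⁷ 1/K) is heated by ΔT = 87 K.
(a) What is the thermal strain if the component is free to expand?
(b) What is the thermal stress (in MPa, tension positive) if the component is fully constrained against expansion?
(a) Free thermal strain ε_th = α·ΔT = (5 × 10⁻⁷) × 87 = 4.35 × 10⁻⁵
(b) Fully constrained, the expansion is suppressed, so σ = -E·α·ΔT. Convert E = 150 GPa = 1.5 × 10¹¹ Pa.
  σ = -(1.5 × 10¹¹) × (5 × 10⁻⁷) × 87 = -6.525 × 10⁶ Pa = -6.525 MPa (compressive)
Final answer: (a) ε_th = 4.35 × 10⁻⁵, (b) σ = -6.525 MPa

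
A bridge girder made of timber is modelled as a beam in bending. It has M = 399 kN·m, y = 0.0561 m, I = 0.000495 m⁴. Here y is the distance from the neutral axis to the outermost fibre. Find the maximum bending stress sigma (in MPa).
Model: a beam in bending, so sigma = (M·y) / I.
Convert to SI units:
  M = 399 kN·m = 399000 N·m
Substitute:
  sigma = (399000 × 0.0561) / 0.000495
  sigma = 4.522 × 10⁷ Pa
Convert: sigma = 4.522 × 10⁷ Pa = 45.22 MPa
Final answer: sigma = 45.22 MPa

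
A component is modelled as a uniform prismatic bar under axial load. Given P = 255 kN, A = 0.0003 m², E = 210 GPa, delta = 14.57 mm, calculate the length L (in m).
Model: a uniform prismatic bar under axial load, so delta = (P·L) / (A·E).
Solve for L: L = (delta·A·E) / P.
Convert to SI units:
  P = 255 kN = 255000 N
  E = 210 GPa = 2.1 × 10¹¹ Pa
  delta = 14.57 mm = 0.01457 m
Substitute:
  L = (0.01457 × 0.0003 × (2.1 × 10¹¹)) / 255000
  L = 3.6 m
Final answer: L = 3.6 m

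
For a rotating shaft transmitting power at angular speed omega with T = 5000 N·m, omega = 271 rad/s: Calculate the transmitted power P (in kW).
Model: a rotating shaft transmitting power at angular speed omega, so P = T·omega.
Substitute:
  P = 5000 × 271
  P = 1.355 × 10⁶ W
Convert: P = 1.355 × 10⁶ W = 1355 kW
Final answer: P = 1355 kW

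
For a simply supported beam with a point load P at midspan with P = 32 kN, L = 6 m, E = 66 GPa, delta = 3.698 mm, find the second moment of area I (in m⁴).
Model: a simply supported beam with a point load P at midspan, so delta = (P·L^3) / (48·E·I).
Solve for I: I = (P·L^3) / (48·delta·E).
Convert to SI units:
  P = 32 kN = 32000 N
  E = 66 GPa = 6.6 × 10¹⁰ Pa
  delta = 3.698 mm = 0.003698 m
Substitute:
  I = (32000 × 6^3) / (48 × 0.003698 × (6.6 × 10¹⁰))
  I = 0.00059 m⁴
Final answer: I = 0.00059 m⁴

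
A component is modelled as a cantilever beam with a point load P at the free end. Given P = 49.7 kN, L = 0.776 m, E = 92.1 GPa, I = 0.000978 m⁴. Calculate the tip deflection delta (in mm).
Model: a cantilever beam with a point load P at the free end, so delta = (P·L^3) / (3·E·I).
Convert to SI units:
  P = 49.7 kN = 49700 N
  E = 92.1 GPa = 9.21 × 10¹⁰ Pa
Substitute:
  delta = (49700 × 0.776^3) / (3 × (9.21 × 10¹⁰) × 0.000978)
  delta = 8.595 × 10⁻⁵ m
Convert: delta = 8.595 × 10⁻⁵ m = 0.08595 mm
Final answer: delta = 0.08595 mm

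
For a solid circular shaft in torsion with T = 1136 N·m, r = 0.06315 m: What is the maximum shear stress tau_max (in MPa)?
Model: a solid circular shaft in torsion, so tau_max = (2·T) / (π·r^3).
Substitute:
  tau_max = (2 × 1136) / (π × 0.06315^3)
  tau_max = 2.872 × 10⁶ Pa
Convert: tau_max = 2.872 × 10⁶ Pa = 2.872 MPa
Final answer: tau_max = 2.872 MPa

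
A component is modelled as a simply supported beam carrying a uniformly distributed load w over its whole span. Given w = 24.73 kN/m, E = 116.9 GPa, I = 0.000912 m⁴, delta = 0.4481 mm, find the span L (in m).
Model: a simply supported beam carrying a uniformly distributed load w over its whole span, so delta = (5·w·L^4) / (384·E·I).
Solve for L: L = ((384·delta·E·I) / (5·w))^(1/4).
Convert to SI units:
  w = 24.73 kN/m = 24730 N/m
  E = 116.9 GPa = 1.169 × 10¹¹ Pa
  delta = 0.4481 mm = 0.0004481 m
Substitute:
  L = ((384 × 0.0004481 × (1.169 × 10¹¹) × 0.000912) / (5 × 24730))^(1/4)
  L = 3.49 m
Final answer: L = 3.49 m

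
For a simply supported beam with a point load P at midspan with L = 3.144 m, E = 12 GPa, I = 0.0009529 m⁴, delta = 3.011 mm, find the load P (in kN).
Model: a simply supported beam with a point load P at midspan, so delta = (P·L^3) / (48·E·I).
Solve for P: P = (48·delta·E·I) / L^3.
Convert to SI units:
  E = 12 GPa = 1.2 × 10¹⁰ Pa
  delta = 3.011 mm = 0.003011 m
Substitute:
  P = (48 × 0.003011 × (1.2 × 10¹⁰) × 0.0009529) / 3.144^3
  P = 53180 N
Convert: P = 53180 N = 53.18 kN
Final answer: P = 53.18 kN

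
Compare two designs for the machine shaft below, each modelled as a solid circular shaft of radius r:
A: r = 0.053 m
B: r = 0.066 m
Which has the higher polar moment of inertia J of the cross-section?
Model: a solid circular shaft of radius r, so J = (π·r^4) / 2 (SI units).
  A: J = (π × 0.053^4) / 2 = 1.239 × 10⁻⁵ m⁴
  B: J = (π × 0.066^4) / 2 = 2.981 × 10⁻⁵ m⁴
2.981 × 10⁻⁵ m⁴ > 1.239 × 10⁻⁵ m⁴, so B is larger.
Final answer: B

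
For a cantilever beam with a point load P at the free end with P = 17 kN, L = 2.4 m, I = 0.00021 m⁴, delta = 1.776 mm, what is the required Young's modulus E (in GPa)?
Model: a cantilever beam with a point load P at the free end, so delta = (P·L^3) / (3·E·I).
Solve for E: E = (P·L^3) / (3·delta·I).
Convert to SI units:
  P = 17 kN = 17000 N
  delta = 1.776 mm = 0.001776 m
Substitute:
  E = (17000 × 2.4^3) / (3 × 0.001776 × 0.00021)
  E = 2.1 × 10¹¹ Pa
Convert: E = 2.1 × 10¹¹ Pa = 210 GPa
Final answer: E = 210 GPa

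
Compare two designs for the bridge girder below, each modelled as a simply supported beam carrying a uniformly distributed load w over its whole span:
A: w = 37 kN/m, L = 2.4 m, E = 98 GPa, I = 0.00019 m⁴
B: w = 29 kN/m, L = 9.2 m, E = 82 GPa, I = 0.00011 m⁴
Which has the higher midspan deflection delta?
Model: a simply supported beam carrying a uniformly distributed load w over its whole span, so delta = (5·w·L^4) / (384·E·I) (SI units).
  A: delta = (5 × 37000 × 2.4^4) / (384 × (9.8 × 10¹⁰) × 0.00019) = 0.0008584 m = 0.8584 mm
  B: delta = (5 × 29000 × 9.2^4) / (384 × (8.2 × 10¹⁰) × 0.00011) = 0.2999 m = 299.9 mm
299.9 mm > 0.8584 mm, so B is larger.
Final answer: B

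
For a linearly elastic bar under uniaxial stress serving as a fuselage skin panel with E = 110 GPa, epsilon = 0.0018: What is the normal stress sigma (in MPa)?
Model: a linearly elastic bar under uniaxial stress, so sigma = E·epsilon.
Convert to SI units:
  E = 110 GPa = 1.1 × 10¹¹ Pa
Substitute:
  sigma = (1.1 × 10¹¹) × 0.0018
  sigma = 1.98 × 10⁸ Pa
Convert: sigma = 1.98 × 10⁸ Pa = 198 MPa
Final answer: sigma = 198 MPa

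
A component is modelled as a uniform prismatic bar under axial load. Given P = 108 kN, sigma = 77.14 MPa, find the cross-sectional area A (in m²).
Model: a uniform prismatic bar under axial load, so sigma = P / A.
Solve for A: A = P / sigma.
Convert to SI units:
  P = 108 kN = 108000 N
  sigma = 77.14 MPa = 7.714 × 10⁷ Pa
Substitute:
  A = 108000 / (7.714 × 10⁷)
  A = 0.0014 m²
Final answer: A = 0.0014 m²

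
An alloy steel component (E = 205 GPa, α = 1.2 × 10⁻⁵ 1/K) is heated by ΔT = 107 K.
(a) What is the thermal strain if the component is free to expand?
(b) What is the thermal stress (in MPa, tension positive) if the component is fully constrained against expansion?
(a) Free thermal strain ε_th = α·ΔT = (1.2 × 10⁻⁵) × 107 = 0.001284
(b) Fully constrained, the expansion is suppressed, so σ = -E·α·ΔT. Convert E = 205 GPa = 2.05 × 10¹¹ Pa.
  σ = -(2.05 × 10¹¹) × (1.2 × 10⁻⁵) × 107 = -2.632 × 10⁸ Pa = -263.2 MPa (compressive)
Final answer: (a) ε_th = 0.001284, (b) σ = -263.2 MPa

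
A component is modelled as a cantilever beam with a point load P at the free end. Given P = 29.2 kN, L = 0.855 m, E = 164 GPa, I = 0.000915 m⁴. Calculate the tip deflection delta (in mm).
Model: a cantilever beam with a point load P at the free end, so delta = (P·L^3) / (3·E·I).
Convert to SI units:
  P = 29.2 kN = 29200 N
  E = 164 GPa = 1.64 × 10¹¹ Pa
Substitute:
  delta = (29200 × 0.855^3) / (3 × (1.64 × 10¹¹) × 0.000915)
  delta = 4.054 × 10⁻⁵ m
Convert: delta = 4.054 × 10⁻⁵ m = 0.04054 mm
Final answer: delta = 0.04054 mm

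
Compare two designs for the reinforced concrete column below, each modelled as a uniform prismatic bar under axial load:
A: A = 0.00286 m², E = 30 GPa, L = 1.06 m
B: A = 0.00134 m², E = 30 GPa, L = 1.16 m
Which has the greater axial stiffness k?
Model: a uniform prismatic bar under axial load, so k = (A·E) / L (SI units).
  A: k = (0.00286 × (3 × 10¹⁰)) / 1.06 = 8.094 × 10⁷ N/m = 80.94 MN/m
  B: k = (0.00134 × (3 × 10¹⁰)) / 1.16 = 3.466 × 10⁷ N/m = 34.66 MN/m
80.94 MN/m > 34.66 MN/m, so A is larger.
Final answer: A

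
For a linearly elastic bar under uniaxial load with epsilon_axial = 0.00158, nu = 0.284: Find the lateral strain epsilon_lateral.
Model: a linearly elastic bar under uniaxial load, so epsilon_lateral = -nu·epsilon_axial.
Substitute:
  epsilon_lateral = -(0.284 × 0.00158)
  epsilon_lateral = -0.0004487
Final answer: epsilon_lateral = -0.0004487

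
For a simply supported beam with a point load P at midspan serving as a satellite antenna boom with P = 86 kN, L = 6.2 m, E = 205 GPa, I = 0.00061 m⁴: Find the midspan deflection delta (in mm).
Model: a simply supported beam with a point load P at midspan, so delta = (P·L^3) / (48·E·I).
Convert to SI units:
  P = 86 kN = 86000 N
  E = 205 GPa = 2.05 × 10¹¹ Pa
Substitute:
  delta = (86000 × 6.2^3) / (48 × (2.05 × 10¹¹) × 0.00061)
  delta = 0.003415 m
Convert: delta = 0.003415 m = 3.415 mm
Final answer: delta = 3.415 mm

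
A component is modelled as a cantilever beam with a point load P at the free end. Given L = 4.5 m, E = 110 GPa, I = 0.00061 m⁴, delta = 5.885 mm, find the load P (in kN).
Model: a cantilever beam with a point load P at the free end, so delta = (P·L^3) / (3·E·I).
Solve for P: P = (3·delta·E·I) / L^3.
Convert to SI units:
  E = 110 GPa = 1.1 × 10¹¹ Pa
  delta = 5.885 mm = 0.005885 m
Substitute:
  P = (3 × 0.005885 × (1.1 × 10¹¹) × 0.00061) / 4.5^3
  P = 13000 N
Convert: P = 13000 N = 13 kN
Final answer: P = 13 kN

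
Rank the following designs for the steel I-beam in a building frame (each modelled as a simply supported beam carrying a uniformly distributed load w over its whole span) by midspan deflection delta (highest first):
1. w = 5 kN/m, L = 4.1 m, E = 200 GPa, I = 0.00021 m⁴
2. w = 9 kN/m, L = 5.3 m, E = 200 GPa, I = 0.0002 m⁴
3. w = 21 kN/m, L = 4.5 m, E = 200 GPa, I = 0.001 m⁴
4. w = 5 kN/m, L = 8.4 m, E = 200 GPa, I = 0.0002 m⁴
Model: a simply supported beam carrying a uniformly distributed load w over its whole span, so delta = (5·w·L^4) / (384·E·I) (SI units).
  Case 1: delta = (5 × 5000 × 4.1^4) / (384 × (2 × 10¹¹) × 0.00021) = 0.000438 m = 0.438 mm
  Case 2: delta = (5 × 9000 × 5.3^4) / (384 × (2 × 10¹¹) × 0.0002) = 0.002312 m = 2.312 mm
  Case 3: delta = (5 × 21000 × 4.5^4) / (384 × (2 × 10¹¹) × 0.001) = 0.0005606 m = 0.5606 mm
  Case 4: delta = (5 × 5000 × 8.4^4) / (384 × (2 × 10¹¹) × 0.0002) = 0.008103 m = 8.103 mm
Ordering: 8.103 mm (case 4) > 2.312 mm (case 2) > 0.5606 mm (case 3) > 0.438 mm (case 1)
Final answer: 4, 2, 3, 1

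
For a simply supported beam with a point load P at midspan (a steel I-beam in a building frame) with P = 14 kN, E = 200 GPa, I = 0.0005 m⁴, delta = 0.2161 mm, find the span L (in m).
Model: a simply supported beam with a point load P at midspan, so delta = (P·L^3) / (48·E·I).
Solve for L: L = ((48·delta·E·I) / P)^(1/3).
Convert to SI units:
  P = 14 kN = 14000 N
  E = 200 GPa = 2 × 10¹¹ Pa
  delta = 0.2161 mm = 0.0002161 m
Substitute:
  L = ((48 × 0.0002161 × (2 × 10¹¹) × 0.0005) / 14000)^(1/3)
  L = 4.2 m
Final answer: L = 4.2 m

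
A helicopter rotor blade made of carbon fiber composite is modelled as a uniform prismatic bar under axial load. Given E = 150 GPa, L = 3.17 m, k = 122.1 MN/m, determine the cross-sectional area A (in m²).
Model: a uniform prismatic bar under axial load, so k = (A·E) / L.
Solve for A: A = (k·L) / E.
Convert to SI units:
  E = 150 GPa = 1.5 × 10¹¹ Pa
  k = 122.1 MN/m = 1.221 × 10⁸ N/m
Substitute:
  A = ((1.221 × 10⁸) × 3.17) / (1.5 × 10¹¹)
  A = 0.00258 m²
Final answer: A = 0.00258 m²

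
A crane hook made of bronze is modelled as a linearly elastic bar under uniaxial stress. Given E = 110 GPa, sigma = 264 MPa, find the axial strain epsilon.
Model: a linearly elastic bar under uniaxial stress, so sigma = E·epsilon.
Solve for epsilon: epsilon = sigma / E.
Convert to SI units:
  E = 110 GPa = 1.1 × 10¹¹ Pa
  sigma = 264 MPa = 2.64 × 10⁸ Pa
Substitute:
  epsilon = (2.64 × 10⁸) / (1.1 × 10¹¹)
  epsilon = 0.0024
Final answer: epsilon = 0.0024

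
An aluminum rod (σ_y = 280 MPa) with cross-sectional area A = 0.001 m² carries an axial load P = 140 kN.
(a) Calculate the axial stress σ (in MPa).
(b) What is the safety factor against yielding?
(a) Axial stress σ = P/A. Convert P = 140 kN = 140000 N.
  σ = 140000 / 0.001 = 1.4 × 10⁸ Pa = 140 MPa
(b) Safety factor SF = σ_y/σ = 280 / 140 = 2
Final answer: (a) σ = 140 MPa, (b) SF = 2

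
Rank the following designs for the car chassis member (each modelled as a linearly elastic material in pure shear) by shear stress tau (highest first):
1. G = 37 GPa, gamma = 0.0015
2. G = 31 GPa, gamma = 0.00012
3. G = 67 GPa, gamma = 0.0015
Model: a linearly elastic material in pure shear, so tau = G·gamma (SI units).
  Case 1: tau = (3.7 × 10¹⁰) × 0.0015 = 5.55 × 10⁷ Pa = 55.5 MPa
  Case 2: tau = (3.1 × 10¹⁰) × 0.00012 = 3.72 × 10⁶ Pa = 3.72 MPa
  Case 3: tau = (6.7 × 10¹⁰) × 0.0015 = 1.005 × 10⁸ Pa = 100.5 MPa
Ordering: 100.5 MPa (case 3) > 55.5 MPa (case 1) > 3.72 MPa (case 2)
Final answer: 3, 1, 2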